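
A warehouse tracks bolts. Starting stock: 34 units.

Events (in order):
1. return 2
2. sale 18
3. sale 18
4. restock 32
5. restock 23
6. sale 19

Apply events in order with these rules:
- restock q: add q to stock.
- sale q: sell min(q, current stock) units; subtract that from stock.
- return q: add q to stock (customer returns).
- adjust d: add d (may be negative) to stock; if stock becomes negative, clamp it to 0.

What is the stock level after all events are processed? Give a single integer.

Processing events:
Start: stock = 34
  Event 1 (return 2): 34 + 2 = 36
  Event 2 (sale 18): sell min(18,36)=18. stock: 36 - 18 = 18. total_sold = 18
  Event 3 (sale 18): sell min(18,18)=18. stock: 18 - 18 = 0. total_sold = 36
  Event 4 (restock 32): 0 + 32 = 32
  Event 5 (restock 23): 32 + 23 = 55
  Event 6 (sale 19): sell min(19,55)=19. stock: 55 - 19 = 36. total_sold = 55
Final: stock = 36, total_sold = 55

Answer: 36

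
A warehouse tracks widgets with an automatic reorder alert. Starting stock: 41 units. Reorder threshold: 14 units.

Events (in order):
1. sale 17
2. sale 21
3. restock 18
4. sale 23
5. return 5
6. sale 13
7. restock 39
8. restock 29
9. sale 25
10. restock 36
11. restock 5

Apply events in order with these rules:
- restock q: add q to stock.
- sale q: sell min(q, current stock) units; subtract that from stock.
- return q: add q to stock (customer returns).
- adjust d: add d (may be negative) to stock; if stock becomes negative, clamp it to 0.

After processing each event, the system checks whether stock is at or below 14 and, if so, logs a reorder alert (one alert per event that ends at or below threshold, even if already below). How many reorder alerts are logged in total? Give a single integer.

Processing events:
Start: stock = 41
  Event 1 (sale 17): sell min(17,41)=17. stock: 41 - 17 = 24. total_sold = 17
  Event 2 (sale 21): sell min(21,24)=21. stock: 24 - 21 = 3. total_sold = 38
  Event 3 (restock 18): 3 + 18 = 21
  Event 4 (sale 23): sell min(23,21)=21. stock: 21 - 21 = 0. total_sold = 59
  Event 5 (return 5): 0 + 5 = 5
  Event 6 (sale 13): sell min(13,5)=5. stock: 5 - 5 = 0. total_sold = 64
  Event 7 (restock 39): 0 + 39 = 39
  Event 8 (restock 29): 39 + 29 = 68
  Event 9 (sale 25): sell min(25,68)=25. stock: 68 - 25 = 43. total_sold = 89
  Event 10 (restock 36): 43 + 36 = 79
  Event 11 (restock 5): 79 + 5 = 84
Final: stock = 84, total_sold = 89

Checking against threshold 14:
  After event 1: stock=24 > 14
  After event 2: stock=3 <= 14 -> ALERT
  After event 3: stock=21 > 14
  After event 4: stock=0 <= 14 -> ALERT
  After event 5: stock=5 <= 14 -> ALERT
  After event 6: stock=0 <= 14 -> ALERT
  After event 7: stock=39 > 14
  After event 8: stock=68 > 14
  After event 9: stock=43 > 14
  After event 10: stock=79 > 14
  After event 11: stock=84 > 14
Alert events: [2, 4, 5, 6]. Count = 4

Answer: 4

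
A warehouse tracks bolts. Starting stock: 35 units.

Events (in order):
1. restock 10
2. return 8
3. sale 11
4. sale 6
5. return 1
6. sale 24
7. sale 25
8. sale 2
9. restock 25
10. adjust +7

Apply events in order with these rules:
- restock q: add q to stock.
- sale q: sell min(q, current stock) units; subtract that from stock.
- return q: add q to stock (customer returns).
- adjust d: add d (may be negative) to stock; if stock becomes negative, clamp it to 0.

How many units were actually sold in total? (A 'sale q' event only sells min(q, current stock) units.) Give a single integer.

Processing events:
Start: stock = 35
  Event 1 (restock 10): 35 + 10 = 45
  Event 2 (return 8): 45 + 8 = 53
  Event 3 (sale 11): sell min(11,53)=11. stock: 53 - 11 = 42. total_sold = 11
  Event 4 (sale 6): sell min(6,42)=6. stock: 42 - 6 = 36. total_sold = 17
  Event 5 (return 1): 36 + 1 = 37
  Event 6 (sale 24): sell min(24,37)=24. stock: 37 - 24 = 13. total_sold = 41
  Event 7 (sale 25): sell min(25,13)=13. stock: 13 - 13 = 0. total_sold = 54
  Event 8 (sale 2): sell min(2,0)=0. stock: 0 - 0 = 0. total_sold = 54
  Event 9 (restock 25): 0 + 25 = 25
  Event 10 (adjust +7): 25 + 7 = 32
Final: stock = 32, total_sold = 54

Answer: 54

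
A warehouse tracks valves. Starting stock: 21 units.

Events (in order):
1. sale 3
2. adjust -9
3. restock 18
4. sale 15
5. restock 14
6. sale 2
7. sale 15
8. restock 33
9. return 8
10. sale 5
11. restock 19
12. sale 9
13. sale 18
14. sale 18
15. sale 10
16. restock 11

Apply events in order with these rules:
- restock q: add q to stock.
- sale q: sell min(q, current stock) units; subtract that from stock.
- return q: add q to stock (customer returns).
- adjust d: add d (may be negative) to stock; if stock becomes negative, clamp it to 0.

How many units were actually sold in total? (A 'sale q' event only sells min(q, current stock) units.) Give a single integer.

Processing events:
Start: stock = 21
  Event 1 (sale 3): sell min(3,21)=3. stock: 21 - 3 = 18. total_sold = 3
  Event 2 (adjust -9): 18 + -9 = 9
  Event 3 (restock 18): 9 + 18 = 27
  Event 4 (sale 15): sell min(15,27)=15. stock: 27 - 15 = 12. total_sold = 18
  Event 5 (restock 14): 12 + 14 = 26
  Event 6 (sale 2): sell min(2,26)=2. stock: 26 - 2 = 24. total_sold = 20
  Event 7 (sale 15): sell min(15,24)=15. stock: 24 - 15 = 9. total_sold = 35
  Event 8 (restock 33): 9 + 33 = 42
  Event 9 (return 8): 42 + 8 = 50
  Event 10 (sale 5): sell min(5,50)=5. stock: 50 - 5 = 45. total_sold = 40
  Event 11 (restock 19): 45 + 19 = 64
  Event 12 (sale 9): sell min(9,64)=9. stock: 64 - 9 = 55. total_sold = 49
  Event 13 (sale 18): sell min(18,55)=18. stock: 55 - 18 = 37. total_sold = 67
  Event 14 (sale 18): sell min(18,37)=18. stock: 37 - 18 = 19. total_sold = 85
  Event 15 (sale 10): sell min(10,19)=10. stock: 19 - 10 = 9. total_sold = 95
  Event 16 (restock 11): 9 + 11 = 20
Final: stock = 20, total_sold = 95

Answer: 95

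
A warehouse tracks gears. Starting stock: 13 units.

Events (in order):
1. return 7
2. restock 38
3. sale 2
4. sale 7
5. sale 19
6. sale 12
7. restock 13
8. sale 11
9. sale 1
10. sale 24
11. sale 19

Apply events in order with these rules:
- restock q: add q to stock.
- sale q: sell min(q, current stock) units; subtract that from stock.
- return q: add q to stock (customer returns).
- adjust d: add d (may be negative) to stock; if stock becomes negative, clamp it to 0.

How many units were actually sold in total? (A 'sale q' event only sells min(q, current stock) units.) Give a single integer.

Processing events:
Start: stock = 13
  Event 1 (return 7): 13 + 7 = 20
  Event 2 (restock 38): 20 + 38 = 58
  Event 3 (sale 2): sell min(2,58)=2. stock: 58 - 2 = 56. total_sold = 2
  Event 4 (sale 7): sell min(7,56)=7. stock: 56 - 7 = 49. total_sold = 9
  Event 5 (sale 19): sell min(19,49)=19. stock: 49 - 19 = 30. total_sold = 28
  Event 6 (sale 12): sell min(12,30)=12. stock: 30 - 12 = 18. total_sold = 40
  Event 7 (restock 13): 18 + 13 = 31
  Event 8 (sale 11): sell min(11,31)=11. stock: 31 - 11 = 20. total_sold = 51
  Event 9 (sale 1): sell min(1,20)=1. stock: 20 - 1 = 19. total_sold = 52
  Event 10 (sale 24): sell min(24,19)=19. stock: 19 - 19 = 0. total_sold = 71
  Event 11 (sale 19): sell min(19,0)=0. stock: 0 - 0 = 0. total_sold = 71
Final: stock = 0, total_sold = 71

Answer: 71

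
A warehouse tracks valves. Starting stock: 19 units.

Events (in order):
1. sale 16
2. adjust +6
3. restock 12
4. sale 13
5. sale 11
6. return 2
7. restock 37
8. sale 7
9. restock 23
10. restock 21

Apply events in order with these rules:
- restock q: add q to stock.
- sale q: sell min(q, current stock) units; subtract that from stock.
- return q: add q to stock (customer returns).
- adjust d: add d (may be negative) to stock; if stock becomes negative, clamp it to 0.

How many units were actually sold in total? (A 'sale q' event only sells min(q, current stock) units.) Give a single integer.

Answer: 44

Derivation:
Processing events:
Start: stock = 19
  Event 1 (sale 16): sell min(16,19)=16. stock: 19 - 16 = 3. total_sold = 16
  Event 2 (adjust +6): 3 + 6 = 9
  Event 3 (restock 12): 9 + 12 = 21
  Event 4 (sale 13): sell min(13,21)=13. stock: 21 - 13 = 8. total_sold = 29
  Event 5 (sale 11): sell min(11,8)=8. stock: 8 - 8 = 0. total_sold = 37
  Event 6 (return 2): 0 + 2 = 2
  Event 7 (restock 37): 2 + 37 = 39
  Event 8 (sale 7): sell min(7,39)=7. stock: 39 - 7 = 32. total_sold = 44
  Event 9 (restock 23): 32 + 23 = 55
  Event 10 (restock 21): 55 + 21 = 76
Final: stock = 76, total_sold = 44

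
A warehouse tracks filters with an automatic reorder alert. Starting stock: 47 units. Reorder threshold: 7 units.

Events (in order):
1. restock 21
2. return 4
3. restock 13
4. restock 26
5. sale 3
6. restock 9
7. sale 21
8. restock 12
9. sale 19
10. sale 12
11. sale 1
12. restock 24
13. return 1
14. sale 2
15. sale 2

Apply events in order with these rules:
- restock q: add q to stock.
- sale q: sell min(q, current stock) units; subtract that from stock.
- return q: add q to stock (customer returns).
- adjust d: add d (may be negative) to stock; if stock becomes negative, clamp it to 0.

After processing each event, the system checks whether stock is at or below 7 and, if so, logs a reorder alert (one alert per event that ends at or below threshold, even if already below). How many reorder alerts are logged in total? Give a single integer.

Processing events:
Start: stock = 47
  Event 1 (restock 21): 47 + 21 = 68
  Event 2 (return 4): 68 + 4 = 72
  Event 3 (restock 13): 72 + 13 = 85
  Event 4 (restock 26): 85 + 26 = 111
  Event 5 (sale 3): sell min(3,111)=3. stock: 111 - 3 = 108. total_sold = 3
  Event 6 (restock 9): 108 + 9 = 117
  Event 7 (sale 21): sell min(21,117)=21. stock: 117 - 21 = 96. total_sold = 24
  Event 8 (restock 12): 96 + 12 = 108
  Event 9 (sale 19): sell min(19,108)=19. stock: 108 - 19 = 89. total_sold = 43
  Event 10 (sale 12): sell min(12,89)=12. stock: 89 - 12 = 77. total_sold = 55
  Event 11 (sale 1): sell min(1,77)=1. stock: 77 - 1 = 76. total_sold = 56
  Event 12 (restock 24): 76 + 24 = 100
  Event 13 (return 1): 100 + 1 = 101
  Event 14 (sale 2): sell min(2,101)=2. stock: 101 - 2 = 99. total_sold = 58
  Event 15 (sale 2): sell min(2,99)=2. stock: 99 - 2 = 97. total_sold = 60
Final: stock = 97, total_sold = 60

Checking against threshold 7:
  After event 1: stock=68 > 7
  After event 2: stock=72 > 7
  After event 3: stock=85 > 7
  After event 4: stock=111 > 7
  After event 5: stock=108 > 7
  After event 6: stock=117 > 7
  After event 7: stock=96 > 7
  After event 8: stock=108 > 7
  After event 9: stock=89 > 7
  After event 10: stock=77 > 7
  After event 11: stock=76 > 7
  After event 12: stock=100 > 7
  After event 13: stock=101 > 7
  After event 14: stock=99 > 7
  After event 15: stock=97 > 7
Alert events: []. Count = 0

Answer: 0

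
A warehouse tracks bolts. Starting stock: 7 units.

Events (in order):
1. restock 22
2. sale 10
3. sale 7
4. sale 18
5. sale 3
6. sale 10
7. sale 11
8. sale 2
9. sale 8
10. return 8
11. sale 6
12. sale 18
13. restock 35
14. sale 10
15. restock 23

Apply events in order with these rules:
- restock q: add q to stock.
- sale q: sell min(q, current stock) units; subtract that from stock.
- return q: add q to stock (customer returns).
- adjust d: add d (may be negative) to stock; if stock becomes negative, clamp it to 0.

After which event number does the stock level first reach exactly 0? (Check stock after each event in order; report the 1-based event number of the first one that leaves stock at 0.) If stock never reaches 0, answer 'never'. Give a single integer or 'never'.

Processing events:
Start: stock = 7
  Event 1 (restock 22): 7 + 22 = 29
  Event 2 (sale 10): sell min(10,29)=10. stock: 29 - 10 = 19. total_sold = 10
  Event 3 (sale 7): sell min(7,19)=7. stock: 19 - 7 = 12. total_sold = 17
  Event 4 (sale 18): sell min(18,12)=12. stock: 12 - 12 = 0. total_sold = 29
  Event 5 (sale 3): sell min(3,0)=0. stock: 0 - 0 = 0. total_sold = 29
  Event 6 (sale 10): sell min(10,0)=0. stock: 0 - 0 = 0. total_sold = 29
  Event 7 (sale 11): sell min(11,0)=0. stock: 0 - 0 = 0. total_sold = 29
  Event 8 (sale 2): sell min(2,0)=0. stock: 0 - 0 = 0. total_sold = 29
  Event 9 (sale 8): sell min(8,0)=0. stock: 0 - 0 = 0. total_sold = 29
  Event 10 (return 8): 0 + 8 = 8
  Event 11 (sale 6): sell min(6,8)=6. stock: 8 - 6 = 2. total_sold = 35
  Event 12 (sale 18): sell min(18,2)=2. stock: 2 - 2 = 0. total_sold = 37
  Event 13 (restock 35): 0 + 35 = 35
  Event 14 (sale 10): sell min(10,35)=10. stock: 35 - 10 = 25. total_sold = 47
  Event 15 (restock 23): 25 + 23 = 48
Final: stock = 48, total_sold = 47

First zero at event 4.

Answer: 4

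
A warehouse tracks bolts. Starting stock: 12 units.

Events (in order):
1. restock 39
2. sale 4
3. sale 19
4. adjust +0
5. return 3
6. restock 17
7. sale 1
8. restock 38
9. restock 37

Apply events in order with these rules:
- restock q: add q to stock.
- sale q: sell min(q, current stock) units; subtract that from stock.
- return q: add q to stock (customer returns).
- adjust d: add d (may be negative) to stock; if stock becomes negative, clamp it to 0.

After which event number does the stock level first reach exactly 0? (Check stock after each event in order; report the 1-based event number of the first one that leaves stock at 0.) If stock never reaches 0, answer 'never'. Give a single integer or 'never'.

Answer: never

Derivation:
Processing events:
Start: stock = 12
  Event 1 (restock 39): 12 + 39 = 51
  Event 2 (sale 4): sell min(4,51)=4. stock: 51 - 4 = 47. total_sold = 4
  Event 3 (sale 19): sell min(19,47)=19. stock: 47 - 19 = 28. total_sold = 23
  Event 4 (adjust +0): 28 + 0 = 28
  Event 5 (return 3): 28 + 3 = 31
  Event 6 (restock 17): 31 + 17 = 48
  Event 7 (sale 1): sell min(1,48)=1. stock: 48 - 1 = 47. total_sold = 24
  Event 8 (restock 38): 47 + 38 = 85
  Event 9 (restock 37): 85 + 37 = 122
Final: stock = 122, total_sold = 24

Stock never reaches 0.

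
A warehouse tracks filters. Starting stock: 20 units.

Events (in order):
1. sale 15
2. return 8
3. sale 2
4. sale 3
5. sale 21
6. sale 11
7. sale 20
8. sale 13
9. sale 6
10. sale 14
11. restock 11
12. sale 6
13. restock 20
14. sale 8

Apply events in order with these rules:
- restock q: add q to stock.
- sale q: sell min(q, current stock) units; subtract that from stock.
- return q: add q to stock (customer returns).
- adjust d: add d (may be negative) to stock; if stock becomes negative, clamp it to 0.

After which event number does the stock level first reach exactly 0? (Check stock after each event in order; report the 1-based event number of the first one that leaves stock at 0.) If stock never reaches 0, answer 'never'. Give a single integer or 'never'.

Processing events:
Start: stock = 20
  Event 1 (sale 15): sell min(15,20)=15. stock: 20 - 15 = 5. total_sold = 15
  Event 2 (return 8): 5 + 8 = 13
  Event 3 (sale 2): sell min(2,13)=2. stock: 13 - 2 = 11. total_sold = 17
  Event 4 (sale 3): sell min(3,11)=3. stock: 11 - 3 = 8. total_sold = 20
  Event 5 (sale 21): sell min(21,8)=8. stock: 8 - 8 = 0. total_sold = 28
  Event 6 (sale 11): sell min(11,0)=0. stock: 0 - 0 = 0. total_sold = 28
  Event 7 (sale 20): sell min(20,0)=0. stock: 0 - 0 = 0. total_sold = 28
  Event 8 (sale 13): sell min(13,0)=0. stock: 0 - 0 = 0. total_sold = 28
  Event 9 (sale 6): sell min(6,0)=0. stock: 0 - 0 = 0. total_sold = 28
  Event 10 (sale 14): sell min(14,0)=0. stock: 0 - 0 = 0. total_sold = 28
  Event 11 (restock 11): 0 + 11 = 11
  Event 12 (sale 6): sell min(6,11)=6. stock: 11 - 6 = 5. total_sold = 34
  Event 13 (restock 20): 5 + 20 = 25
  Event 14 (sale 8): sell min(8,25)=8. stock: 25 - 8 = 17. total_sold = 42
Final: stock = 17, total_sold = 42

First zero at event 5.

Answer: 5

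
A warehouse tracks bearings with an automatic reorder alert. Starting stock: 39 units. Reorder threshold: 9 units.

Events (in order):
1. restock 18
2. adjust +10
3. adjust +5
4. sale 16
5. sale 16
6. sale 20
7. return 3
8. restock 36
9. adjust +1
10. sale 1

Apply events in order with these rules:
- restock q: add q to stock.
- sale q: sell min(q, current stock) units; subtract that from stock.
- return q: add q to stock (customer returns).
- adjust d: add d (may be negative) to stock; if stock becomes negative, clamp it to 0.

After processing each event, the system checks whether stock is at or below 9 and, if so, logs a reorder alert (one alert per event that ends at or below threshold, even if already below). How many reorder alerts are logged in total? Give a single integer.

Answer: 0

Derivation:
Processing events:
Start: stock = 39
  Event 1 (restock 18): 39 + 18 = 57
  Event 2 (adjust +10): 57 + 10 = 67
  Event 3 (adjust +5): 67 + 5 = 72
  Event 4 (sale 16): sell min(16,72)=16. stock: 72 - 16 = 56. total_sold = 16
  Event 5 (sale 16): sell min(16,56)=16. stock: 56 - 16 = 40. total_sold = 32
  Event 6 (sale 20): sell min(20,40)=20. stock: 40 - 20 = 20. total_sold = 52
  Event 7 (return 3): 20 + 3 = 23
  Event 8 (restock 36): 23 + 36 = 59
  Event 9 (adjust +1): 59 + 1 = 60
  Event 10 (sale 1): sell min(1,60)=1. stock: 60 - 1 = 59. total_sold = 53
Final: stock = 59, total_sold = 53

Checking against threshold 9:
  After event 1: stock=57 > 9
  After event 2: stock=67 > 9
  After event 3: stock=72 > 9
  After event 4: stock=56 > 9
  After event 5: stock=40 > 9
  After event 6: stock=20 > 9
  After event 7: stock=23 > 9
  After event 8: stock=59 > 9
  After event 9: stock=60 > 9
  After event 10: stock=59 > 9
Alert events: []. Count = 0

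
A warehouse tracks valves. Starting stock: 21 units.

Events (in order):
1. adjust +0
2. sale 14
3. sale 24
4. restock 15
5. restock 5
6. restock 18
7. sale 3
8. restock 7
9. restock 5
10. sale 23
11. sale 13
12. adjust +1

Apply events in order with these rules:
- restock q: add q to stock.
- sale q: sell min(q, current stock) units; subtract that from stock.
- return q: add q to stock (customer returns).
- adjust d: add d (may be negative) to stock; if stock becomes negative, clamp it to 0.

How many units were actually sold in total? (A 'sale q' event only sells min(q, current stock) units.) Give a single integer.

Answer: 60

Derivation:
Processing events:
Start: stock = 21
  Event 1 (adjust +0): 21 + 0 = 21
  Event 2 (sale 14): sell min(14,21)=14. stock: 21 - 14 = 7. total_sold = 14
  Event 3 (sale 24): sell min(24,7)=7. stock: 7 - 7 = 0. total_sold = 21
  Event 4 (restock 15): 0 + 15 = 15
  Event 5 (restock 5): 15 + 5 = 20
  Event 6 (restock 18): 20 + 18 = 38
  Event 7 (sale 3): sell min(3,38)=3. stock: 38 - 3 = 35. total_sold = 24
  Event 8 (restock 7): 35 + 7 = 42
  Event 9 (restock 5): 42 + 5 = 47
  Event 10 (sale 23): sell min(23,47)=23. stock: 47 - 23 = 24. total_sold = 47
  Event 11 (sale 13): sell min(13,24)=13. stock: 24 - 13 = 11. total_sold = 60
  Event 12 (adjust +1): 11 + 1 = 12
Final: stock = 12, total_sold = 60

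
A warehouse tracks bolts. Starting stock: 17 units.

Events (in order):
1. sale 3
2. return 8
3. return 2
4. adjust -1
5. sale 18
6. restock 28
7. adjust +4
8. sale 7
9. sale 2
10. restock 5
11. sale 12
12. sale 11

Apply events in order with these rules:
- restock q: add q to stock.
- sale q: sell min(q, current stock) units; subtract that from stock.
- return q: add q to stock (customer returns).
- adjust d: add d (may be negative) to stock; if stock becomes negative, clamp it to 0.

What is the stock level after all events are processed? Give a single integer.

Answer: 10

Derivation:
Processing events:
Start: stock = 17
  Event 1 (sale 3): sell min(3,17)=3. stock: 17 - 3 = 14. total_sold = 3
  Event 2 (return 8): 14 + 8 = 22
  Event 3 (return 2): 22 + 2 = 24
  Event 4 (adjust -1): 24 + -1 = 23
  Event 5 (sale 18): sell min(18,23)=18. stock: 23 - 18 = 5. total_sold = 21
  Event 6 (restock 28): 5 + 28 = 33
  Event 7 (adjust +4): 33 + 4 = 37
  Event 8 (sale 7): sell min(7,37)=7. stock: 37 - 7 = 30. total_sold = 28
  Event 9 (sale 2): sell min(2,30)=2. stock: 30 - 2 = 28. total_sold = 30
  Event 10 (restock 5): 28 + 5 = 33
  Event 11 (sale 12): sell min(12,33)=12. stock: 33 - 12 = 21. total_sold = 42
  Event 12 (sale 11): sell min(11,21)=11. stock: 21 - 11 = 10. total_sold = 53
Final: stock = 10, total_sold = 53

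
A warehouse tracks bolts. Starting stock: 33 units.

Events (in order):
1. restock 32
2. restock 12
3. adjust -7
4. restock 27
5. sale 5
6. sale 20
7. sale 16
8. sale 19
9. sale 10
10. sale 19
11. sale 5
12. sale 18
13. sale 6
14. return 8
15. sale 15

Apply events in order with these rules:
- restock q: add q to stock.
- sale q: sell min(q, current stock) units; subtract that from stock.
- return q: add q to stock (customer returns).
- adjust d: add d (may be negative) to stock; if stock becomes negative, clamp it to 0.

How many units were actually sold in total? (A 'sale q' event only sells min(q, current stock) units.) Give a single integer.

Processing events:
Start: stock = 33
  Event 1 (restock 32): 33 + 32 = 65
  Event 2 (restock 12): 65 + 12 = 77
  Event 3 (adjust -7): 77 + -7 = 70
  Event 4 (restock 27): 70 + 27 = 97
  Event 5 (sale 5): sell min(5,97)=5. stock: 97 - 5 = 92. total_sold = 5
  Event 6 (sale 20): sell min(20,92)=20. stock: 92 - 20 = 72. total_sold = 25
  Event 7 (sale 16): sell min(16,72)=16. stock: 72 - 16 = 56. total_sold = 41
  Event 8 (sale 19): sell min(19,56)=19. stock: 56 - 19 = 37. total_sold = 60
  Event 9 (sale 10): sell min(10,37)=10. stock: 37 - 10 = 27. total_sold = 70
  Event 10 (sale 19): sell min(19,27)=19. stock: 27 - 19 = 8. total_sold = 89
  Event 11 (sale 5): sell min(5,8)=5. stock: 8 - 5 = 3. total_sold = 94
  Event 12 (sale 18): sell min(18,3)=3. stock: 3 - 3 = 0. total_sold = 97
  Event 13 (sale 6): sell min(6,0)=0. stock: 0 - 0 = 0. total_sold = 97
  Event 14 (return 8): 0 + 8 = 8
  Event 15 (sale 15): sell min(15,8)=8. stock: 8 - 8 = 0. total_sold = 105
Final: stock = 0, total_sold = 105

Answer: 105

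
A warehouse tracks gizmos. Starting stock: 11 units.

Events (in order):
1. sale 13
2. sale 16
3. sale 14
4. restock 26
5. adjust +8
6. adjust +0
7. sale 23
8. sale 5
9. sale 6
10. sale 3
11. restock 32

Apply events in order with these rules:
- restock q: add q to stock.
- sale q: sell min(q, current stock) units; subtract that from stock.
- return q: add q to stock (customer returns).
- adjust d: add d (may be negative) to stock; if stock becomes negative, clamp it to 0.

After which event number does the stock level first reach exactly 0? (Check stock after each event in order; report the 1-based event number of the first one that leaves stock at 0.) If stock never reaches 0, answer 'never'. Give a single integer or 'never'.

Answer: 1

Derivation:
Processing events:
Start: stock = 11
  Event 1 (sale 13): sell min(13,11)=11. stock: 11 - 11 = 0. total_sold = 11
  Event 2 (sale 16): sell min(16,0)=0. stock: 0 - 0 = 0. total_sold = 11
  Event 3 (sale 14): sell min(14,0)=0. stock: 0 - 0 = 0. total_sold = 11
  Event 4 (restock 26): 0 + 26 = 26
  Event 5 (adjust +8): 26 + 8 = 34
  Event 6 (adjust +0): 34 + 0 = 34
  Event 7 (sale 23): sell min(23,34)=23. stock: 34 - 23 = 11. total_sold = 34
  Event 8 (sale 5): sell min(5,11)=5. stock: 11 - 5 = 6. total_sold = 39
  Event 9 (sale 6): sell min(6,6)=6. stock: 6 - 6 = 0. total_sold = 45
  Event 10 (sale 3): sell min(3,0)=0. stock: 0 - 0 = 0. total_sold = 45
  Event 11 (restock 32): 0 + 32 = 32
Final: stock = 32, total_sold = 45

First zero at event 1.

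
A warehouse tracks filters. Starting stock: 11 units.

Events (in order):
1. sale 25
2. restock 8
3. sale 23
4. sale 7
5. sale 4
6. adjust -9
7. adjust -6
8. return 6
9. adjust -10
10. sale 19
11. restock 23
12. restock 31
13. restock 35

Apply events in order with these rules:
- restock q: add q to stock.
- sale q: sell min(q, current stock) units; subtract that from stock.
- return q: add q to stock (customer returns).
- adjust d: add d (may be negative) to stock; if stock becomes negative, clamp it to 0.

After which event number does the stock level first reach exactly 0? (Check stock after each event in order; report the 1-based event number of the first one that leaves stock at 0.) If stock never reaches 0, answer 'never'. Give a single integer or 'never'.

Processing events:
Start: stock = 11
  Event 1 (sale 25): sell min(25,11)=11. stock: 11 - 11 = 0. total_sold = 11
  Event 2 (restock 8): 0 + 8 = 8
  Event 3 (sale 23): sell min(23,8)=8. stock: 8 - 8 = 0. total_sold = 19
  Event 4 (sale 7): sell min(7,0)=0. stock: 0 - 0 = 0. total_sold = 19
  Event 5 (sale 4): sell min(4,0)=0. stock: 0 - 0 = 0. total_sold = 19
  Event 6 (adjust -9): 0 + -9 = 0 (clamped to 0)
  Event 7 (adjust -6): 0 + -6 = 0 (clamped to 0)
  Event 8 (return 6): 0 + 6 = 6
  Event 9 (adjust -10): 6 + -10 = 0 (clamped to 0)
  Event 10 (sale 19): sell min(19,0)=0. stock: 0 - 0 = 0. total_sold = 19
  Event 11 (restock 23): 0 + 23 = 23
  Event 12 (restock 31): 23 + 31 = 54
  Event 13 (restock 35): 54 + 35 = 89
Final: stock = 89, total_sold = 19

First zero at event 1.

Answer: 1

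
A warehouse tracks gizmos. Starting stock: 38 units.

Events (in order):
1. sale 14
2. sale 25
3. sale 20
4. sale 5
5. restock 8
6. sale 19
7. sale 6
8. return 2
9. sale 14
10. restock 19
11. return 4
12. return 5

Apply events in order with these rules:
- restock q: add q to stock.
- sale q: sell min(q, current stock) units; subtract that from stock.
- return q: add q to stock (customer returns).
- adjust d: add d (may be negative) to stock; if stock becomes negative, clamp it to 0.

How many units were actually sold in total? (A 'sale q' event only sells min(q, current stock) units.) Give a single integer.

Processing events:
Start: stock = 38
  Event 1 (sale 14): sell min(14,38)=14. stock: 38 - 14 = 24. total_sold = 14
  Event 2 (sale 25): sell min(25,24)=24. stock: 24 - 24 = 0. total_sold = 38
  Event 3 (sale 20): sell min(20,0)=0. stock: 0 - 0 = 0. total_sold = 38
  Event 4 (sale 5): sell min(5,0)=0. stock: 0 - 0 = 0. total_sold = 38
  Event 5 (restock 8): 0 + 8 = 8
  Event 6 (sale 19): sell min(19,8)=8. stock: 8 - 8 = 0. total_sold = 46
  Event 7 (sale 6): sell min(6,0)=0. stock: 0 - 0 = 0. total_sold = 46
  Event 8 (return 2): 0 + 2 = 2
  Event 9 (sale 14): sell min(14,2)=2. stock: 2 - 2 = 0. total_sold = 48
  Event 10 (restock 19): 0 + 19 = 19
  Event 11 (return 4): 19 + 4 = 23
  Event 12 (return 5): 23 + 5 = 28
Final: stock = 28, total_sold = 48

Answer: 48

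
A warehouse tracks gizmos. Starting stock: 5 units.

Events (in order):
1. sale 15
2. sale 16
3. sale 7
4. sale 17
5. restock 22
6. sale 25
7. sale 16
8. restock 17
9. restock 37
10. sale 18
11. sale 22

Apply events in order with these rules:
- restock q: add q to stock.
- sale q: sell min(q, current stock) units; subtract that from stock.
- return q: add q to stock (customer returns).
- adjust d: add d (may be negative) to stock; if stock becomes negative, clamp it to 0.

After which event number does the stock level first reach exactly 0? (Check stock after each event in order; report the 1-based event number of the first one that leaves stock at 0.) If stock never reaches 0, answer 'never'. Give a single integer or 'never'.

Processing events:
Start: stock = 5
  Event 1 (sale 15): sell min(15,5)=5. stock: 5 - 5 = 0. total_sold = 5
  Event 2 (sale 16): sell min(16,0)=0. stock: 0 - 0 = 0. total_sold = 5
  Event 3 (sale 7): sell min(7,0)=0. stock: 0 - 0 = 0. total_sold = 5
  Event 4 (sale 17): sell min(17,0)=0. stock: 0 - 0 = 0. total_sold = 5
  Event 5 (restock 22): 0 + 22 = 22
  Event 6 (sale 25): sell min(25,22)=22. stock: 22 - 22 = 0. total_sold = 27
  Event 7 (sale 16): sell min(16,0)=0. stock: 0 - 0 = 0. total_sold = 27
  Event 8 (restock 17): 0 + 17 = 17
  Event 9 (restock 37): 17 + 37 = 54
  Event 10 (sale 18): sell min(18,54)=18. stock: 54 - 18 = 36. total_sold = 45
  Event 11 (sale 22): sell min(22,36)=22. stock: 36 - 22 = 14. total_sold = 67
Final: stock = 14, total_sold = 67

First zero at event 1.

Answer: 1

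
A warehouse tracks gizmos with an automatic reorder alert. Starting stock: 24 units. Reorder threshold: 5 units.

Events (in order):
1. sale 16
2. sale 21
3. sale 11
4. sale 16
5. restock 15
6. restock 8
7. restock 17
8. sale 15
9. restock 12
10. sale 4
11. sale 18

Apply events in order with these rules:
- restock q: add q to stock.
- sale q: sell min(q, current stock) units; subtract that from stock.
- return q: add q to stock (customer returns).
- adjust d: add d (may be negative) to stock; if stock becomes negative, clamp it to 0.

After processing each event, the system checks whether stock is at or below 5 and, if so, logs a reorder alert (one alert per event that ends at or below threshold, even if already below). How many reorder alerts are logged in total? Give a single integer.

Processing events:
Start: stock = 24
  Event 1 (sale 16): sell min(16,24)=16. stock: 24 - 16 = 8. total_sold = 16
  Event 2 (sale 21): sell min(21,8)=8. stock: 8 - 8 = 0. total_sold = 24
  Event 3 (sale 11): sell min(11,0)=0. stock: 0 - 0 = 0. total_sold = 24
  Event 4 (sale 16): sell min(16,0)=0. stock: 0 - 0 = 0. total_sold = 24
  Event 5 (restock 15): 0 + 15 = 15
  Event 6 (restock 8): 15 + 8 = 23
  Event 7 (restock 17): 23 + 17 = 40
  Event 8 (sale 15): sell min(15,40)=15. stock: 40 - 15 = 25. total_sold = 39
  Event 9 (restock 12): 25 + 12 = 37
  Event 10 (sale 4): sell min(4,37)=4. stock: 37 - 4 = 33. total_sold = 43
  Event 11 (sale 18): sell min(18,33)=18. stock: 33 - 18 = 15. total_sold = 61
Final: stock = 15, total_sold = 61

Checking against threshold 5:
  After event 1: stock=8 > 5
  After event 2: stock=0 <= 5 -> ALERT
  After event 3: stock=0 <= 5 -> ALERT
  After event 4: stock=0 <= 5 -> ALERT
  After event 5: stock=15 > 5
  After event 6: stock=23 > 5
  After event 7: stock=40 > 5
  After event 8: stock=25 > 5
  After event 9: stock=37 > 5
  After event 10: stock=33 > 5
  After event 11: stock=15 > 5
Alert events: [2, 3, 4]. Count = 3

Answer: 3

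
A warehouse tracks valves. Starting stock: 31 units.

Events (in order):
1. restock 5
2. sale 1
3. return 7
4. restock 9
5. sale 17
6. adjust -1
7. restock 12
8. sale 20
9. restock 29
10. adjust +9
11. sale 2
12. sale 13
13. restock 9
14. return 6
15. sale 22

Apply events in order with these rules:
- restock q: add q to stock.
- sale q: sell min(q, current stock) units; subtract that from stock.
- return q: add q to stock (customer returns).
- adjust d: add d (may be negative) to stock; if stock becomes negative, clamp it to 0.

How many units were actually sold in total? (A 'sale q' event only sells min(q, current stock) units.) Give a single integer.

Answer: 75

Derivation:
Processing events:
Start: stock = 31
  Event 1 (restock 5): 31 + 5 = 36
  Event 2 (sale 1): sell min(1,36)=1. stock: 36 - 1 = 35. total_sold = 1
  Event 3 (return 7): 35 + 7 = 42
  Event 4 (restock 9): 42 + 9 = 51
  Event 5 (sale 17): sell min(17,51)=17. stock: 51 - 17 = 34. total_sold = 18
  Event 6 (adjust -1): 34 + -1 = 33
  Event 7 (restock 12): 33 + 12 = 45
  Event 8 (sale 20): sell min(20,45)=20. stock: 45 - 20 = 25. total_sold = 38
  Event 9 (restock 29): 25 + 29 = 54
  Event 10 (adjust +9): 54 + 9 = 63
  Event 11 (sale 2): sell min(2,63)=2. stock: 63 - 2 = 61. total_sold = 40
  Event 12 (sale 13): sell min(13,61)=13. stock: 61 - 13 = 48. total_sold = 53
  Event 13 (restock 9): 48 + 9 = 57
  Event 14 (return 6): 57 + 6 = 63
  Event 15 (sale 22): sell min(22,63)=22. stock: 63 - 22 = 41. total_sold = 75
Final: stock = 41, total_sold = 75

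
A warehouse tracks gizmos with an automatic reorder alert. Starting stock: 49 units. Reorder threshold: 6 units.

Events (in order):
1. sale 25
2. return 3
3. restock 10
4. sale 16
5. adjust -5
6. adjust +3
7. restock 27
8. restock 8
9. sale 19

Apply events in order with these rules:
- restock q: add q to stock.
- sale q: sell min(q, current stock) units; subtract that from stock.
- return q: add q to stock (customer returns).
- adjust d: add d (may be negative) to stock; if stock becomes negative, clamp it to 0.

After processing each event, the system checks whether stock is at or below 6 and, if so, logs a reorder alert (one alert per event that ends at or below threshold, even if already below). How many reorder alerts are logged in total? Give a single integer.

Answer: 0

Derivation:
Processing events:
Start: stock = 49
  Event 1 (sale 25): sell min(25,49)=25. stock: 49 - 25 = 24. total_sold = 25
  Event 2 (return 3): 24 + 3 = 27
  Event 3 (restock 10): 27 + 10 = 37
  Event 4 (sale 16): sell min(16,37)=16. stock: 37 - 16 = 21. total_sold = 41
  Event 5 (adjust -5): 21 + -5 = 16
  Event 6 (adjust +3): 16 + 3 = 19
  Event 7 (restock 27): 19 + 27 = 46
  Event 8 (restock 8): 46 + 8 = 54
  Event 9 (sale 19): sell min(19,54)=19. stock: 54 - 19 = 35. total_sold = 60
Final: stock = 35, total_sold = 60

Checking against threshold 6:
  After event 1: stock=24 > 6
  After event 2: stock=27 > 6
  After event 3: stock=37 > 6
  After event 4: stock=21 > 6
  After event 5: stock=16 > 6
  After event 6: stock=19 > 6
  After event 7: stock=46 > 6
  After event 8: stock=54 > 6
  After event 9: stock=35 > 6
Alert events: []. Count = 0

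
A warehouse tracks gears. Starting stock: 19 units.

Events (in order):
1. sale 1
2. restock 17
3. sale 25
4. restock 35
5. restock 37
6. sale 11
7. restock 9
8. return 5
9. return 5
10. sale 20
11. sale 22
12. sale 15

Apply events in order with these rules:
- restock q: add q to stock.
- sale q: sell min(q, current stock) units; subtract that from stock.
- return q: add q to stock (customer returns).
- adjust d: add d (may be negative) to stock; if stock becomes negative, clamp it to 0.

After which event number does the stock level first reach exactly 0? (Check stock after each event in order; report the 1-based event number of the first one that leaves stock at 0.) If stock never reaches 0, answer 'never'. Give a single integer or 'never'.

Answer: never

Derivation:
Processing events:
Start: stock = 19
  Event 1 (sale 1): sell min(1,19)=1. stock: 19 - 1 = 18. total_sold = 1
  Event 2 (restock 17): 18 + 17 = 35
  Event 3 (sale 25): sell min(25,35)=25. stock: 35 - 25 = 10. total_sold = 26
  Event 4 (restock 35): 10 + 35 = 45
  Event 5 (restock 37): 45 + 37 = 82
  Event 6 (sale 11): sell min(11,82)=11. stock: 82 - 11 = 71. total_sold = 37
  Event 7 (restock 9): 71 + 9 = 80
  Event 8 (return 5): 80 + 5 = 85
  Event 9 (return 5): 85 + 5 = 90
  Event 10 (sale 20): sell min(20,90)=20. stock: 90 - 20 = 70. total_sold = 57
  Event 11 (sale 22): sell min(22,70)=22. stock: 70 - 22 = 48. total_sold = 79
  Event 12 (sale 15): sell min(15,48)=15. stock: 48 - 15 = 33. total_sold = 94
Final: stock = 33, total_sold = 94

Stock never reaches 0.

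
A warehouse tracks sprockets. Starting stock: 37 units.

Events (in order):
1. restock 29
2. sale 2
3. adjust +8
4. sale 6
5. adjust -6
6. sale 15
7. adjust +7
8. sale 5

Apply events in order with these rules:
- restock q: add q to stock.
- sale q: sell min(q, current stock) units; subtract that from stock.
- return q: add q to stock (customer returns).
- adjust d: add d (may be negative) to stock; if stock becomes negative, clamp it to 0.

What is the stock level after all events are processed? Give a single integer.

Answer: 47

Derivation:
Processing events:
Start: stock = 37
  Event 1 (restock 29): 37 + 29 = 66
  Event 2 (sale 2): sell min(2,66)=2. stock: 66 - 2 = 64. total_sold = 2
  Event 3 (adjust +8): 64 + 8 = 72
  Event 4 (sale 6): sell min(6,72)=6. stock: 72 - 6 = 66. total_sold = 8
  Event 5 (adjust -6): 66 + -6 = 60
  Event 6 (sale 15): sell min(15,60)=15. stock: 60 - 15 = 45. total_sold = 23
  Event 7 (adjust +7): 45 + 7 = 52
  Event 8 (sale 5): sell min(5,52)=5. stock: 52 - 5 = 47. total_sold = 28
Final: stock = 47, total_sold = 28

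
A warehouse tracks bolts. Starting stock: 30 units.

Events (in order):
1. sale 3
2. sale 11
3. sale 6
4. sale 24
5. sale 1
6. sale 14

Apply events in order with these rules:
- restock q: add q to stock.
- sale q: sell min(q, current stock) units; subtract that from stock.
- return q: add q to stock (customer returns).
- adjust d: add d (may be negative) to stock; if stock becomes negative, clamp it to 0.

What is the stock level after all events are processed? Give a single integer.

Answer: 0

Derivation:
Processing events:
Start: stock = 30
  Event 1 (sale 3): sell min(3,30)=3. stock: 30 - 3 = 27. total_sold = 3
  Event 2 (sale 11): sell min(11,27)=11. stock: 27 - 11 = 16. total_sold = 14
  Event 3 (sale 6): sell min(6,16)=6. stock: 16 - 6 = 10. total_sold = 20
  Event 4 (sale 24): sell min(24,10)=10. stock: 10 - 10 = 0. total_sold = 30
  Event 5 (sale 1): sell min(1,0)=0. stock: 0 - 0 = 0. total_sold = 30
  Event 6 (sale 14): sell min(14,0)=0. stock: 0 - 0 = 0. total_sold = 30
Final: stock = 0, total_sold = 30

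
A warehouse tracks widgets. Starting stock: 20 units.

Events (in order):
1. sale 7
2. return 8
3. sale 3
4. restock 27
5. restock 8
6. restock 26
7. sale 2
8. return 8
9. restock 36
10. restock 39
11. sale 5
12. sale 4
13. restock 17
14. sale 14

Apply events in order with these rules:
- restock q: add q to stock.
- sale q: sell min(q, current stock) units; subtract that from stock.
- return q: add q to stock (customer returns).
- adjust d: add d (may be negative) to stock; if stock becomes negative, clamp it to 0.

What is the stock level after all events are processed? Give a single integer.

Answer: 154

Derivation:
Processing events:
Start: stock = 20
  Event 1 (sale 7): sell min(7,20)=7. stock: 20 - 7 = 13. total_sold = 7
  Event 2 (return 8): 13 + 8 = 21
  Event 3 (sale 3): sell min(3,21)=3. stock: 21 - 3 = 18. total_sold = 10
  Event 4 (restock 27): 18 + 27 = 45
  Event 5 (restock 8): 45 + 8 = 53
  Event 6 (restock 26): 53 + 26 = 79
  Event 7 (sale 2): sell min(2,79)=2. stock: 79 - 2 = 77. total_sold = 12
  Event 8 (return 8): 77 + 8 = 85
  Event 9 (restock 36): 85 + 36 = 121
  Event 10 (restock 39): 121 + 39 = 160
  Event 11 (sale 5): sell min(5,160)=5. stock: 160 - 5 = 155. total_sold = 17
  Event 12 (sale 4): sell min(4,155)=4. stock: 155 - 4 = 151. total_sold = 21
  Event 13 (restock 17): 151 + 17 = 168
  Event 14 (sale 14): sell min(14,168)=14. stock: 168 - 14 = 154. total_sold = 35
Final: stock = 154, total_sold = 35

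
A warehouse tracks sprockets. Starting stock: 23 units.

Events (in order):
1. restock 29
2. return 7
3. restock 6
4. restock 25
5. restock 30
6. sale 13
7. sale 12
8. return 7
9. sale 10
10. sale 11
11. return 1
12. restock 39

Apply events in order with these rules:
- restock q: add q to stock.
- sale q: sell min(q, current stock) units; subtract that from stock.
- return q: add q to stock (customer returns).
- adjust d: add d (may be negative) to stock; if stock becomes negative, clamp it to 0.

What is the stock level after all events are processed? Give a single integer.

Answer: 121

Derivation:
Processing events:
Start: stock = 23
  Event 1 (restock 29): 23 + 29 = 52
  Event 2 (return 7): 52 + 7 = 59
  Event 3 (restock 6): 59 + 6 = 65
  Event 4 (restock 25): 65 + 25 = 90
  Event 5 (restock 30): 90 + 30 = 120
  Event 6 (sale 13): sell min(13,120)=13. stock: 120 - 13 = 107. total_sold = 13
  Event 7 (sale 12): sell min(12,107)=12. stock: 107 - 12 = 95. total_sold = 25
  Event 8 (return 7): 95 + 7 = 102
  Event 9 (sale 10): sell min(10,102)=10. stock: 102 - 10 = 92. total_sold = 35
  Event 10 (sale 11): sell min(11,92)=11. stock: 92 - 11 = 81. total_sold = 46
  Event 11 (return 1): 81 + 1 = 82
  Event 12 (restock 39): 82 + 39 = 121
Final: stock = 121, total_sold = 46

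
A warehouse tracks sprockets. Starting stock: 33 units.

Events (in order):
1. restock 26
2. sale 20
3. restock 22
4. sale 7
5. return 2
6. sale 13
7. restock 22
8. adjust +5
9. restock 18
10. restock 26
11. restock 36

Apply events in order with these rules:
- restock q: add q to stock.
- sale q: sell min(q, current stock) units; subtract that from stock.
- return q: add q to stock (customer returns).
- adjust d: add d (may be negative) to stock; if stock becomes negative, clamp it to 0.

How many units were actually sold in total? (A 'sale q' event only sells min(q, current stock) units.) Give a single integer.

Processing events:
Start: stock = 33
  Event 1 (restock 26): 33 + 26 = 59
  Event 2 (sale 20): sell min(20,59)=20. stock: 59 - 20 = 39. total_sold = 20
  Event 3 (restock 22): 39 + 22 = 61
  Event 4 (sale 7): sell min(7,61)=7. stock: 61 - 7 = 54. total_sold = 27
  Event 5 (return 2): 54 + 2 = 56
  Event 6 (sale 13): sell min(13,56)=13. stock: 56 - 13 = 43. total_sold = 40
  Event 7 (restock 22): 43 + 22 = 65
  Event 8 (adjust +5): 65 + 5 = 70
  Event 9 (restock 18): 70 + 18 = 88
  Event 10 (restock 26): 88 + 26 = 114
  Event 11 (restock 36): 114 + 36 = 150
Final: stock = 150, total_sold = 40

Answer: 40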